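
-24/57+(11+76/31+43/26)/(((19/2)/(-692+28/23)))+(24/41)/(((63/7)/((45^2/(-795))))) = -420561829456/382689203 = -1098.96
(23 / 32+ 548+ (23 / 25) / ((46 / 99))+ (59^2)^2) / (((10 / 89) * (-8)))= -862795312951 / 64000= -13481176.76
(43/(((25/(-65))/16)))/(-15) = 8944/75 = 119.25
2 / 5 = 0.40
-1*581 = -581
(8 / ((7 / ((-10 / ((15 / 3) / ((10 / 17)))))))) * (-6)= 960 / 119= 8.07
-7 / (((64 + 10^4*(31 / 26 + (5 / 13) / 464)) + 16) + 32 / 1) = -2639 / 4540349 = -0.00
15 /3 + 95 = 100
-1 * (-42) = 42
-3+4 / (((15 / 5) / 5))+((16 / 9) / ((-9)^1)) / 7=2063 / 567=3.64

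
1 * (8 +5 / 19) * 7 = 1099 / 19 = 57.84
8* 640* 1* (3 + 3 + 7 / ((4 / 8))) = 102400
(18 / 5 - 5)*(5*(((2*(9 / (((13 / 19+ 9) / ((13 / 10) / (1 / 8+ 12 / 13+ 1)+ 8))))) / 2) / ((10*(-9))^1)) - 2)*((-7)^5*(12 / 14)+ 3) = -8053615087 / 163300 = -49317.91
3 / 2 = 1.50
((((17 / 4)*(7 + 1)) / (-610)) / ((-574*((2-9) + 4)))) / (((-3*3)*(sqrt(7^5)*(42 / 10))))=17*sqrt(7) / 6809557734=0.00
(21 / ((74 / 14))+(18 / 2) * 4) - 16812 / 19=-593943 / 703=-844.87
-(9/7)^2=-81/49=-1.65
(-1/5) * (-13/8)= 13/40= 0.32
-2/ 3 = -0.67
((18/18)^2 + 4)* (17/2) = 85/2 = 42.50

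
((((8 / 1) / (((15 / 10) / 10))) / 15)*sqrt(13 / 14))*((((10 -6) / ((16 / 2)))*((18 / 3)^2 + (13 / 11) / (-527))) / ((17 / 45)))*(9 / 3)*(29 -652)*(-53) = 16169974.74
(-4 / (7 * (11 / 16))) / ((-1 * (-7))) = -64 / 539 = -0.12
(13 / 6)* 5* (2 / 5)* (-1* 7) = -91 / 3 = -30.33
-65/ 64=-1.02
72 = 72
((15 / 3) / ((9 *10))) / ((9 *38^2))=1 / 233928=0.00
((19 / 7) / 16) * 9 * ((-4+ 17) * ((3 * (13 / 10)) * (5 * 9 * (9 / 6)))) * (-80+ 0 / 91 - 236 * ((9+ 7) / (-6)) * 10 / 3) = 295203285 / 28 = 10542974.46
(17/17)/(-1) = -1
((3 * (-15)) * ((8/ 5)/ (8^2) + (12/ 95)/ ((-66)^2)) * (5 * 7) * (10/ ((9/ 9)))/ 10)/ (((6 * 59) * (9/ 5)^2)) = -6041875/ 175790736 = -0.03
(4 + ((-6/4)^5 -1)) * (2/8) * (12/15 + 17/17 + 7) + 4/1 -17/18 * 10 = -15.55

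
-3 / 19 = -0.16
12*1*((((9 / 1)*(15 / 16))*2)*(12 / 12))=405 / 2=202.50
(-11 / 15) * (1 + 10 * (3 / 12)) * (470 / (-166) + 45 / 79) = 114191 / 19671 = 5.81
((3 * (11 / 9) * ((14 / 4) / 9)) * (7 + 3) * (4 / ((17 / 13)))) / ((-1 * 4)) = -5005 / 459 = -10.90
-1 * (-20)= 20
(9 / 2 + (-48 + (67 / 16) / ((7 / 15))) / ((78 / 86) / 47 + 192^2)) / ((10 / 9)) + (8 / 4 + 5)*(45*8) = 70204274565723 / 27814148320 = 2524.05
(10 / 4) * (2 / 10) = 1 / 2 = 0.50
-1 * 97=-97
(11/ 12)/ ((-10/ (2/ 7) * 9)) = -11/ 3780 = -0.00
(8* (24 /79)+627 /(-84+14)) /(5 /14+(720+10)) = -36093 /4038875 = -0.01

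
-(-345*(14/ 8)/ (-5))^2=-233289/ 16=-14580.56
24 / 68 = 6 / 17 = 0.35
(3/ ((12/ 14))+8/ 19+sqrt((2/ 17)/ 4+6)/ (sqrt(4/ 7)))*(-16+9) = -50.19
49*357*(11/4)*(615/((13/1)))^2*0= 0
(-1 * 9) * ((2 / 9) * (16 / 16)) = -2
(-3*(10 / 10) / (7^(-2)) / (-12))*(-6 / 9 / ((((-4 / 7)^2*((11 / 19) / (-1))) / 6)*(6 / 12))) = 45619 / 88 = 518.40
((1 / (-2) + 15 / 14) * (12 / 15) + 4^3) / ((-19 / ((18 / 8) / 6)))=-846 / 665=-1.27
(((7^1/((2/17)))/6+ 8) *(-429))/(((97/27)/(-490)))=203378175/194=1048341.11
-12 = -12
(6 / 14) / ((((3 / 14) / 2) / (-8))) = -32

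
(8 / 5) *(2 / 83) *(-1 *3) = -48 / 415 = -0.12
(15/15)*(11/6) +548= 3299/6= 549.83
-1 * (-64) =64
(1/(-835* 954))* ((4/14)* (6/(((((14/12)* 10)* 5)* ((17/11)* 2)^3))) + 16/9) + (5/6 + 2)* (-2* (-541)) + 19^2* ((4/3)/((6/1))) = 271477341318192089/86295909073500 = 3145.89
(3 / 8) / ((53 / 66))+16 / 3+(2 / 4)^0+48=34853 / 636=54.80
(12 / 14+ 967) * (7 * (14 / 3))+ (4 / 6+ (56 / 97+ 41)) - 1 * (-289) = 9296842 / 291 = 31947.91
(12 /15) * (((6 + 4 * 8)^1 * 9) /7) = 1368 /35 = 39.09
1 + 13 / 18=31 / 18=1.72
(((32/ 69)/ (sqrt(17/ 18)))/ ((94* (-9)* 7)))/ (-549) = 16* sqrt(34)/ 635605299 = 0.00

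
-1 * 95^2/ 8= -9025/ 8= -1128.12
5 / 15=1 / 3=0.33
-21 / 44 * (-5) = 105 / 44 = 2.39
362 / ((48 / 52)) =2353 / 6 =392.17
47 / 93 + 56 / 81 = 3005 / 2511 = 1.20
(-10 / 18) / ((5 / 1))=-1 / 9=-0.11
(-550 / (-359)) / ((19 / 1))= 550 / 6821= 0.08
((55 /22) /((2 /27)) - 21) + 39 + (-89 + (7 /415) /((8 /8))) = -61807 /1660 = -37.23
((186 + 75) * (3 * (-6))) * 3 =-14094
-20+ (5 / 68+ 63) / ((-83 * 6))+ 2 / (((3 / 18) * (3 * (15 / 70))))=-1.46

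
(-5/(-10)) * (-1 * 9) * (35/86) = -315/172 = -1.83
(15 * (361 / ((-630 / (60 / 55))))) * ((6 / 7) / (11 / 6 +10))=-25992 / 38269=-0.68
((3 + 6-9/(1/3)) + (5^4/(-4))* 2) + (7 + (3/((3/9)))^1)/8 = -657/2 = -328.50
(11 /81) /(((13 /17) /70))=13090 /1053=12.43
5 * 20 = 100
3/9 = 1/3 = 0.33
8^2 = 64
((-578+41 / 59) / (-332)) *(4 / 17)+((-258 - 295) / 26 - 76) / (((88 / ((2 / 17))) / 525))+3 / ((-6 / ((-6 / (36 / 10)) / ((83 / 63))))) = -67.23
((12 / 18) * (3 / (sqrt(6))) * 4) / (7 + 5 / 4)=16 * sqrt(6) / 99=0.40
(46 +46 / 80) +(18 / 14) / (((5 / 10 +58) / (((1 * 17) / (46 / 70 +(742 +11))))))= 319427791 / 6858280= 46.58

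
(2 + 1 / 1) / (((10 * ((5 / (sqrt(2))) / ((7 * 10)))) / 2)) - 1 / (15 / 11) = -11 / 15 + 42 * sqrt(2) / 5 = 11.15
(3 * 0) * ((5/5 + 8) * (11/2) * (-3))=0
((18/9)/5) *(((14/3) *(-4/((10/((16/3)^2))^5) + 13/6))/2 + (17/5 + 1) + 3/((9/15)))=-1908140609233/2767921875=-689.38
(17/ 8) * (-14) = -119/ 4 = -29.75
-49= -49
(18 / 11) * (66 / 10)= 54 / 5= 10.80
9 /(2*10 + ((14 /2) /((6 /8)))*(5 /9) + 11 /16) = 3888 /11177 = 0.35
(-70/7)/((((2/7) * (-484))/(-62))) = -1085/242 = -4.48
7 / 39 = 0.18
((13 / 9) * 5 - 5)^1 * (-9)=-20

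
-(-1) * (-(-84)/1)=84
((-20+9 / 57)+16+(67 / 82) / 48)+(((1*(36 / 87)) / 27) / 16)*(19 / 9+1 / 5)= -1119257197 / 292779360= -3.82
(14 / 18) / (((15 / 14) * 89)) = 98 / 12015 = 0.01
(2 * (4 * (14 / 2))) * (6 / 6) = 56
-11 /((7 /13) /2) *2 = -572 /7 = -81.71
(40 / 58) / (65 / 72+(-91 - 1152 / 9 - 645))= -1440 / 1802147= -0.00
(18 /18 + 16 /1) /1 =17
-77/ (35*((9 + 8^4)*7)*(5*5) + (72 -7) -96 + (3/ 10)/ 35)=-26950/ 8800082903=-0.00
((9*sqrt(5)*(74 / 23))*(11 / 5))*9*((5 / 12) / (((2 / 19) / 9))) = 1879119*sqrt(5) / 92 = 45672.15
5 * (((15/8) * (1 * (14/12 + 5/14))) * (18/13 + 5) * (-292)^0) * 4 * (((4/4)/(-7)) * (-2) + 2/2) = 298800/637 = 469.07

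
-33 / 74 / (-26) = 33 / 1924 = 0.02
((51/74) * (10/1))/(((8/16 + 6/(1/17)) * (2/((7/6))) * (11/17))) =2023/33374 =0.06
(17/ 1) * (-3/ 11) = -51/ 11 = -4.64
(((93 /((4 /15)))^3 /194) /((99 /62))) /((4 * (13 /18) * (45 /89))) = 93744.13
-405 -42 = -447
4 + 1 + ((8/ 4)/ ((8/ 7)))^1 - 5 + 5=27/ 4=6.75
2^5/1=32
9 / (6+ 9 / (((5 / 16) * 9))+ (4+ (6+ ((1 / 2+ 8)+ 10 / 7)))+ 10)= 210 / 913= 0.23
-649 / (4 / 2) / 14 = -649 / 28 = -23.18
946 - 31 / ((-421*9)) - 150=3016075 / 3789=796.01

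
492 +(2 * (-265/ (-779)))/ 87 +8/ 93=1033870954/ 2100963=492.09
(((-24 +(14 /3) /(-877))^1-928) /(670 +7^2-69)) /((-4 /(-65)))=-1252363 /52620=-23.80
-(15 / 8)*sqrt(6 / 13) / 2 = -15*sqrt(78) / 208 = -0.64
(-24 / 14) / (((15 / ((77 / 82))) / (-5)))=22 / 41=0.54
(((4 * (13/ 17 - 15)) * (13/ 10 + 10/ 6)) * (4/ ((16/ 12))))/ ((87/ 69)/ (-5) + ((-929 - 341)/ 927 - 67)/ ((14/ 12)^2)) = 5000305156/ 498111951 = 10.04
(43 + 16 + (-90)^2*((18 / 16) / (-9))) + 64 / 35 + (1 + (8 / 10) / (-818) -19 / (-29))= -788770809 / 830270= -950.02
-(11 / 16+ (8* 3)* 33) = -12683 / 16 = -792.69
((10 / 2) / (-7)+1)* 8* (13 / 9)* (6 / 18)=208 / 189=1.10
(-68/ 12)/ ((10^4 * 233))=-17/ 6990000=-0.00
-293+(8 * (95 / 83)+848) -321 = 20182 / 83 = 243.16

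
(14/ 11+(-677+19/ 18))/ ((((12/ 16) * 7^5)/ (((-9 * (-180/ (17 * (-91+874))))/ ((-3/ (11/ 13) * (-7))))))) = -5343400/ 20358335907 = -0.00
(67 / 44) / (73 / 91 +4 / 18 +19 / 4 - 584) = -54873 / 20836937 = -0.00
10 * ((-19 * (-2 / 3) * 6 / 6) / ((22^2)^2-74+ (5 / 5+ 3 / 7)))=665 / 1229463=0.00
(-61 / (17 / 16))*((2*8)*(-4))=62464 / 17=3674.35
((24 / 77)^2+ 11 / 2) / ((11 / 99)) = 597339 / 11858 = 50.37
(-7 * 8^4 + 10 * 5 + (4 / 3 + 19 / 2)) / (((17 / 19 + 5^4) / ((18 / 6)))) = -3261673 / 23784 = -137.14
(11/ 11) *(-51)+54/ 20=-483/ 10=-48.30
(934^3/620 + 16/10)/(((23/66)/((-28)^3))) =-295120376103168/3565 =-82782714194.44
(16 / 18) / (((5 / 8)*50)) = 32 / 1125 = 0.03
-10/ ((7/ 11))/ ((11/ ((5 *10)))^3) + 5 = -1245765/ 847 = -1470.80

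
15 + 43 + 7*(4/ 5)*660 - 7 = 3747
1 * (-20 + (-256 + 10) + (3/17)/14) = -63305/238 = -265.99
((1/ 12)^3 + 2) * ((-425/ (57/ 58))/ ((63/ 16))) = -42607525/ 193914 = -219.72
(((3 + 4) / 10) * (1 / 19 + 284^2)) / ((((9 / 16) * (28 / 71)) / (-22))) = -957484132 / 171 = -5599322.41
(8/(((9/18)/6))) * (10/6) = 160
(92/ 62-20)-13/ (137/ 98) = -118132/ 4247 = -27.82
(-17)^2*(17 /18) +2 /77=378337 /1386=272.97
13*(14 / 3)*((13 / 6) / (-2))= -1183 / 18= -65.72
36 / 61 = 0.59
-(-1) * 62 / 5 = 62 / 5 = 12.40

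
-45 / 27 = -5 / 3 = -1.67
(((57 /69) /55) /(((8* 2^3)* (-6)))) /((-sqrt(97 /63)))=19* sqrt(679) /15706240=0.00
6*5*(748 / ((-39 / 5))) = -37400 / 13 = -2876.92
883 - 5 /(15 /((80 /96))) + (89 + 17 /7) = 122743 /126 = 974.15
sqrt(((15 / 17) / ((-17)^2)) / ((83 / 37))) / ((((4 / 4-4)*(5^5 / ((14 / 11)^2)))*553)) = -0.00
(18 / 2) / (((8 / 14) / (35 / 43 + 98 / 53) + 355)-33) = 382347 / 13688642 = 0.03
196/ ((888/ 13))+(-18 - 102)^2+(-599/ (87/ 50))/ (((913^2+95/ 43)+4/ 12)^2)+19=1073588151990669476162495/ 74441677739149537158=14421.87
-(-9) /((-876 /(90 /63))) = -15 /1022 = -0.01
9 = 9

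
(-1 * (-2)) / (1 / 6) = 12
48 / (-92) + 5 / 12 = -29 / 276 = -0.11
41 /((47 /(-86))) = -3526 /47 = -75.02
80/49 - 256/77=-912/539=-1.69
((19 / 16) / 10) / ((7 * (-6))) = -19 / 6720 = -0.00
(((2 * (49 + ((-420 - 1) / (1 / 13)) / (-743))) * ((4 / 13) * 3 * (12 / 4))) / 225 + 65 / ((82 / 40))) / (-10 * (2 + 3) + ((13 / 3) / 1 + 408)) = 196592484 / 2152363265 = 0.09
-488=-488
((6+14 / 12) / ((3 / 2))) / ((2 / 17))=731 / 18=40.61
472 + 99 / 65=30779 / 65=473.52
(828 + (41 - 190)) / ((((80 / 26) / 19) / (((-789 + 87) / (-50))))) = 58867263 / 1000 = 58867.26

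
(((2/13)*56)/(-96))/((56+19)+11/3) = -7/6136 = -0.00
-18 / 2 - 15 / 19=-186 / 19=-9.79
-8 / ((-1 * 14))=4 / 7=0.57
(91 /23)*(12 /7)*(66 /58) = 7.72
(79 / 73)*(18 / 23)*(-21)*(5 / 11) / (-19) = 149310 / 350911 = 0.43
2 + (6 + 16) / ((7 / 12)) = 39.71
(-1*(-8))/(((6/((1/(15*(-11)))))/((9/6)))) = -2/165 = -0.01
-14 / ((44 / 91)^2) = -59.88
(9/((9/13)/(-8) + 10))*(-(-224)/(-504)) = -416/1031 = -0.40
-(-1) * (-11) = -11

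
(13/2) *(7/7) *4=26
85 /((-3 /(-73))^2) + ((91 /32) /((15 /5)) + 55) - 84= 14486801 /288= 50301.39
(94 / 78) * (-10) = -470 / 39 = -12.05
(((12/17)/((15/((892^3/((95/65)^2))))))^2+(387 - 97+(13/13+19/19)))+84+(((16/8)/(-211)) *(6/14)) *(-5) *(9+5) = 48569649948958210858799684/198671106475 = 244472640288385.50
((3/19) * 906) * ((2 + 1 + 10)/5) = 35334/95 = 371.94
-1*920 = -920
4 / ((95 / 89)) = 356 / 95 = 3.75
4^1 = 4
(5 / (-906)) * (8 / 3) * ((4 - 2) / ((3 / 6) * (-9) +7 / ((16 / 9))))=640 / 12231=0.05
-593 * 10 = -5930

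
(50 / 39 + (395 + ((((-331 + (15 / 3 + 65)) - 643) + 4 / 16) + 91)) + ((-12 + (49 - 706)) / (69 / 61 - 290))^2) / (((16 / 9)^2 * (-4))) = 537652424441511 / 16533484883968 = 32.52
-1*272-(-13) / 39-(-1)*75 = -590 / 3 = -196.67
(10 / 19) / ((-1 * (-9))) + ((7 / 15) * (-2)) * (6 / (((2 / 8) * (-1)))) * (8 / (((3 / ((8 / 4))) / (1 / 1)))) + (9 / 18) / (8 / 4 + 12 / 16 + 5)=3169724 / 26505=119.59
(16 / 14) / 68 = 2 / 119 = 0.02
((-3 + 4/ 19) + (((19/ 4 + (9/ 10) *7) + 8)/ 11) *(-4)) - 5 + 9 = -5974/ 1045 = -5.72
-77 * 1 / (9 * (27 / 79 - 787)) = 869 / 79902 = 0.01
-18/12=-1.50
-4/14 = -0.29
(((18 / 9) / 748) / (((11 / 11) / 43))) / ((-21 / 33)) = -43 / 238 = -0.18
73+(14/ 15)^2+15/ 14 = 236069/ 3150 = 74.94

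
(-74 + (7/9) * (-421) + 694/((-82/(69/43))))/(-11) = 6585206/174537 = 37.73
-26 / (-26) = 1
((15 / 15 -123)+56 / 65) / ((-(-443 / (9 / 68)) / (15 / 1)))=-106299 / 195806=-0.54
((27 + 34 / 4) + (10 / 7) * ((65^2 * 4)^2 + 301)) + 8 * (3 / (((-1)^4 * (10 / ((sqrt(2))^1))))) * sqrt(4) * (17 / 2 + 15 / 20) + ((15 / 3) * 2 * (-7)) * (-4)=222 * sqrt(2) / 5 + 5712210437 / 14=408015094.01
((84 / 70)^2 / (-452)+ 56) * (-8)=-1265528 / 2825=-447.97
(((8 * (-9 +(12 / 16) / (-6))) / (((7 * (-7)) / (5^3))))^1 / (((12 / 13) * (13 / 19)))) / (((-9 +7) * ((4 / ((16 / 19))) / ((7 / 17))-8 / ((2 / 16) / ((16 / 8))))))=173375 / 136962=1.27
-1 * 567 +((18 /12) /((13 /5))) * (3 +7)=-7296 /13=-561.23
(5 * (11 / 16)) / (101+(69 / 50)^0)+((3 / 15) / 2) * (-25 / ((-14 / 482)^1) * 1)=983665 / 11424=86.11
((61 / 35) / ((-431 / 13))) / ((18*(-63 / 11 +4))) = 8723 / 5159070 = 0.00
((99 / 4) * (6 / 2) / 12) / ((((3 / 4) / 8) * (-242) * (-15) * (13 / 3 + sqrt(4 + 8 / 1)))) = 39 / 3355 - 18 * sqrt(3) / 3355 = 0.00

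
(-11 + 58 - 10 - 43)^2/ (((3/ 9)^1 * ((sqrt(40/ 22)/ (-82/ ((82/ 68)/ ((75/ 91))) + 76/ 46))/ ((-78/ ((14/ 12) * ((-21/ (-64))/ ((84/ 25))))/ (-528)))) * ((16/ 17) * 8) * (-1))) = 156760434 * sqrt(55)/ 1549625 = 750.22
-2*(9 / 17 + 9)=-324 / 17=-19.06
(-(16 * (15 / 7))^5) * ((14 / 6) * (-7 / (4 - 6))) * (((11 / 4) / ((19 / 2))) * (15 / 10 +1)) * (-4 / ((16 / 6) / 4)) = 10948608000000 / 6517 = 1680007365.35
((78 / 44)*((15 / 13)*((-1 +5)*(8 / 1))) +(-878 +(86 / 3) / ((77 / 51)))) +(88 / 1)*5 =-353.56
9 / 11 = 0.82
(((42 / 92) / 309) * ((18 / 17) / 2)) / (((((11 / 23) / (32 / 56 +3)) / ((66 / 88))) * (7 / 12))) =0.01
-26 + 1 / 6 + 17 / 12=-293 / 12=-24.42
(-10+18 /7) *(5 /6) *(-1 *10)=1300 /21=61.90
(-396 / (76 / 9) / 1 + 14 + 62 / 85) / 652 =-51947 / 1052980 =-0.05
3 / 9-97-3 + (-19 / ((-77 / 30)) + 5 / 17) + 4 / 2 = -353312 / 3927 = -89.97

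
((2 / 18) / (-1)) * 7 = -7 / 9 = -0.78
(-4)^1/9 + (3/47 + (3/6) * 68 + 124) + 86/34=1151630/7191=160.15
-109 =-109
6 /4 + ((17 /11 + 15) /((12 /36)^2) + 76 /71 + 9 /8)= 152.60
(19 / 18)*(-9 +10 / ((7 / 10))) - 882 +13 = -108791 / 126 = -863.42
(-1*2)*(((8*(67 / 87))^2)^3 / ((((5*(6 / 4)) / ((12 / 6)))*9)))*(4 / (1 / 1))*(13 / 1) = -9864658808289099776 / 58539537136215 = -168512.76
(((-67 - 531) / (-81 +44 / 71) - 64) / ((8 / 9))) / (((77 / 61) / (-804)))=1369982835 / 33803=40528.44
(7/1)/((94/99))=693/94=7.37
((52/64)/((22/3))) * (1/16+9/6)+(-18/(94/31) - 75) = -21378303/264704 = -80.76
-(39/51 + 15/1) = -268/17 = -15.76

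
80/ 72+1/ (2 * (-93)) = 617/ 558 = 1.11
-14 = -14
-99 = -99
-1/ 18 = -0.06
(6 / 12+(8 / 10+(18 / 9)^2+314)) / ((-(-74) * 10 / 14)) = 22351 / 3700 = 6.04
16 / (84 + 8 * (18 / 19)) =76 / 435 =0.17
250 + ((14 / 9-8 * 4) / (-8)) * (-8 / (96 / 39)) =34219 / 144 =237.63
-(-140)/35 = 4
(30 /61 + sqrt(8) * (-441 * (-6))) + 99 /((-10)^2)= 9039 /6100 + 5292 * sqrt(2)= 7485.50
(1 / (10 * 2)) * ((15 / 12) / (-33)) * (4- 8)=1 / 132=0.01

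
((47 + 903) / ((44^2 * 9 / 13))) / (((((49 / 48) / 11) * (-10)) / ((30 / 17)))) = -12350 / 9163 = -1.35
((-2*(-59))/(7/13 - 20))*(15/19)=-23010/4807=-4.79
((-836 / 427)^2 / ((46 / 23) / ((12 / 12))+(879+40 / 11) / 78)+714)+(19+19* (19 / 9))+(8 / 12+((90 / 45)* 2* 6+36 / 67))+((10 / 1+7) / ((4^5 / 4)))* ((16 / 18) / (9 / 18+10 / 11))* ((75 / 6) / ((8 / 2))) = 1327033166505957899 / 1661420939337600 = 798.73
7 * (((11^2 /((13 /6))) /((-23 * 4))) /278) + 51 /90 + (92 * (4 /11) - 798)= -20956556051 /27430260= -763.99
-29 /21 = -1.38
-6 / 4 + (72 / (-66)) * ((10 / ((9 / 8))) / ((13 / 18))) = -14.93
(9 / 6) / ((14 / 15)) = 45 / 28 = 1.61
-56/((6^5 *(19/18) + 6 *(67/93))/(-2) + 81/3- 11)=1736/126795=0.01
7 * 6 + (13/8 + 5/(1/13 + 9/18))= 1255/24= 52.29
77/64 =1.20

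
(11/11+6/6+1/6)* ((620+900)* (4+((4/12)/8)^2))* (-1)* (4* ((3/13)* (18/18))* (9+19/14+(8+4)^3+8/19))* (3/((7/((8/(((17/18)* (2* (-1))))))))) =31982912250/833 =38394852.64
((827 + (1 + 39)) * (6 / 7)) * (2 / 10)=5202 / 35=148.63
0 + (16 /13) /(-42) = -8 /273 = -0.03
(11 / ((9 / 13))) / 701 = 143 / 6309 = 0.02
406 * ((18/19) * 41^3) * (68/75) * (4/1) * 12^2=6575976465408/475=13844160979.81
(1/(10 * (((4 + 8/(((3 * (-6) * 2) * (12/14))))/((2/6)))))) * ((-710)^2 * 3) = 1361070/101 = 13475.94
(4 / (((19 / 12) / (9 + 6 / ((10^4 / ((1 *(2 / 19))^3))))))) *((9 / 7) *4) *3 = 200008455552 / 570154375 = 350.80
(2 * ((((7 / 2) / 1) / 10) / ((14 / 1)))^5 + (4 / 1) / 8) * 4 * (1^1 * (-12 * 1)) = -76800003 / 3200000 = -24.00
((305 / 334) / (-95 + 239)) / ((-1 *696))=-0.00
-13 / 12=-1.08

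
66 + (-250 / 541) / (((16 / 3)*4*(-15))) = 1142617 / 17312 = 66.00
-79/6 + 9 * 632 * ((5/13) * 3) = 510893/78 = 6549.91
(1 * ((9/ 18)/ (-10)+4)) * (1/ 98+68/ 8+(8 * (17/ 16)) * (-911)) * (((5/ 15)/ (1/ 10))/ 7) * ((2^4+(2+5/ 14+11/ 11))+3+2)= -20420543231/ 57624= -354375.66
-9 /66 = -3 /22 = -0.14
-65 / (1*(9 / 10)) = -650 / 9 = -72.22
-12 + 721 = 709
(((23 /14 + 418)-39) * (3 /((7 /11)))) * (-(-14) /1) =175857 /7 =25122.43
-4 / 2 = -2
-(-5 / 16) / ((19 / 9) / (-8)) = -45 / 38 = -1.18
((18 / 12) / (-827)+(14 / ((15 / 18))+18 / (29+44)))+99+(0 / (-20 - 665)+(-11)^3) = -733480627 / 603710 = -1214.96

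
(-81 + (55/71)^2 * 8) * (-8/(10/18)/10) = 13828356/126025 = 109.73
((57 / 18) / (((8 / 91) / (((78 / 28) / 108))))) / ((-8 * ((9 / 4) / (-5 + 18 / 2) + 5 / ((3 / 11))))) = -3211 / 522432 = -0.01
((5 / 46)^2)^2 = 625 / 4477456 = 0.00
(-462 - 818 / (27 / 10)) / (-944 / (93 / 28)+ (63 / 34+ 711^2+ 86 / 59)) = -1284389644 / 848309235651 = -0.00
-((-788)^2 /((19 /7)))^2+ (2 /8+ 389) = -52335182728.93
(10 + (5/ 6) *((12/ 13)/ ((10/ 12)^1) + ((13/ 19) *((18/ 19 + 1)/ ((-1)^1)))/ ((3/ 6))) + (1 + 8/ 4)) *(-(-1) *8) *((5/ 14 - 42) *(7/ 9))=-384215656/ 126711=-3032.22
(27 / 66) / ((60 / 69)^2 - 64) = -0.01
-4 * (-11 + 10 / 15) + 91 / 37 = 4861 / 111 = 43.79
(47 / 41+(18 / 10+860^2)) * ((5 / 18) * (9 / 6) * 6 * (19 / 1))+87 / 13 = 18724901161 / 533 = 35131146.64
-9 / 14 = -0.64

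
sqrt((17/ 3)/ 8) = sqrt(102)/ 12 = 0.84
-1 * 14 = -14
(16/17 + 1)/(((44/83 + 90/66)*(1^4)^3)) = 30129/29393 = 1.03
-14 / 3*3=-14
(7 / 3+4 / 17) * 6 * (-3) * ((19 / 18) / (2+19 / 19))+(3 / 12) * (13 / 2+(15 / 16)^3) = -14.44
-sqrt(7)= -2.65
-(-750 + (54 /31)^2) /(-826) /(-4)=358917 /1587572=0.23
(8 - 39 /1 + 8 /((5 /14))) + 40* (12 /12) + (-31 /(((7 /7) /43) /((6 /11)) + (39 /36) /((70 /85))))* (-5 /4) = 2939977 /49055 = 59.93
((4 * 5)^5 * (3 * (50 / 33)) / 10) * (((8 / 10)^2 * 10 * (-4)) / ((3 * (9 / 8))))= -3276800000 / 297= -11032996.63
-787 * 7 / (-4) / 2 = 5509 / 8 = 688.62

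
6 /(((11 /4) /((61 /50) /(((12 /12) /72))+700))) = 472704 /275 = 1718.92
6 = 6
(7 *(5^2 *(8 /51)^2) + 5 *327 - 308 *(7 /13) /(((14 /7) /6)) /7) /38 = 53026531 /1284894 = 41.27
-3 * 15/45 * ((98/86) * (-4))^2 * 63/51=-806736/31433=-25.67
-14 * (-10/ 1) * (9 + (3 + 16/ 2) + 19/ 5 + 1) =3472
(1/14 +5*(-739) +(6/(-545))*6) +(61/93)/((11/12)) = -9611886149/2601830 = -3694.28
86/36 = 2.39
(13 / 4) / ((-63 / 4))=-13 / 63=-0.21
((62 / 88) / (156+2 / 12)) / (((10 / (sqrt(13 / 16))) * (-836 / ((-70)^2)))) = -22785 * sqrt(13) / 34466608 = -0.00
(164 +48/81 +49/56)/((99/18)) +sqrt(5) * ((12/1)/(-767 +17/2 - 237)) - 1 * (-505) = 635681/1188 - 24 * sqrt(5)/1991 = 535.06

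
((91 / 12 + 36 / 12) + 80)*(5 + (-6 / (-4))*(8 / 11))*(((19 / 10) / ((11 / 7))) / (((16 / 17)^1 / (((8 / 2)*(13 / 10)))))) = 2140662797 / 580800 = 3685.71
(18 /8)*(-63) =-567 /4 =-141.75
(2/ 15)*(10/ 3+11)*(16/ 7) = 1376/ 315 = 4.37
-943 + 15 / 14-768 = -23939 / 14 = -1709.93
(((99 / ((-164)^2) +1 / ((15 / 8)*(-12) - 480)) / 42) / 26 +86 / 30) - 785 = -659612908723 / 843350976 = -782.13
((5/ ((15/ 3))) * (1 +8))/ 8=9/ 8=1.12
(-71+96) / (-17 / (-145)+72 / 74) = 134125 / 5849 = 22.93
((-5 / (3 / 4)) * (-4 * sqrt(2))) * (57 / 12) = 380 * sqrt(2) / 3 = 179.13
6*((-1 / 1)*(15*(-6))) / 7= 540 / 7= 77.14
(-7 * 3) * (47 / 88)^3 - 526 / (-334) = -184880125 / 113805824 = -1.62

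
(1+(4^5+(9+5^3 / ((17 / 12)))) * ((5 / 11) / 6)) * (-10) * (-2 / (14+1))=192854 / 1683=114.59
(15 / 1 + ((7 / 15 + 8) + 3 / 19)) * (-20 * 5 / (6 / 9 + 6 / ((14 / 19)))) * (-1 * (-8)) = -1508192 / 703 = -2145.37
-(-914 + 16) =898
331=331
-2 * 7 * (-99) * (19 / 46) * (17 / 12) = 74613 / 92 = 811.01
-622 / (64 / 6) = -933 / 16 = -58.31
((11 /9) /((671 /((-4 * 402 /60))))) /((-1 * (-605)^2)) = 134 /1004738625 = 0.00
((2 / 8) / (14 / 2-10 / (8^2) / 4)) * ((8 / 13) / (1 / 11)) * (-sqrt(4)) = -512 / 1053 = -0.49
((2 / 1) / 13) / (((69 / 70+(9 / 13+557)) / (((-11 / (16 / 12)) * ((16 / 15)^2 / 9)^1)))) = -19712 / 68633595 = -0.00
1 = 1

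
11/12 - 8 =-85/12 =-7.08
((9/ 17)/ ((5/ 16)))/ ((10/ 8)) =576/ 425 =1.36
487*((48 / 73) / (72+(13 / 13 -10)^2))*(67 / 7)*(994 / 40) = 9266636 / 18615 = 497.80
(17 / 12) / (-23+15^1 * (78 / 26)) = 17 / 264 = 0.06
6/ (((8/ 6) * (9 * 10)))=1/ 20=0.05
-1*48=-48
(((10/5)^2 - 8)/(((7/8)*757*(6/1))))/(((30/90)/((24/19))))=-384/100681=-0.00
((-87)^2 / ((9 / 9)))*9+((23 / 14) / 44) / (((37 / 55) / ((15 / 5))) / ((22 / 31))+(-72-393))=3217387796769 / 47230484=68121.00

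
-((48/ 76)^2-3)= 939/ 361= 2.60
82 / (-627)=-82 / 627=-0.13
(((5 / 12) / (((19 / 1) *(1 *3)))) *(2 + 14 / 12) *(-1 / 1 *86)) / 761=-215 / 82188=-0.00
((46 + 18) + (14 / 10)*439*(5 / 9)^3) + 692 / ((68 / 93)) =13828058 / 12393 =1115.80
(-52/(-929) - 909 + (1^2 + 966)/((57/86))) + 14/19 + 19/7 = 553.49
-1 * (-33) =33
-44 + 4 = -40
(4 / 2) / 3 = 2 / 3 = 0.67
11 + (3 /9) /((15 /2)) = 497 /45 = 11.04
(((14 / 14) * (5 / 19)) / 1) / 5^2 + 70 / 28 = 477 / 190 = 2.51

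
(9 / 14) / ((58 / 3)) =27 / 812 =0.03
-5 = -5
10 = 10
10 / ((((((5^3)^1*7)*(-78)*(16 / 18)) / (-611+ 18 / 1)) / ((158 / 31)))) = 140541 / 282100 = 0.50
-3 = -3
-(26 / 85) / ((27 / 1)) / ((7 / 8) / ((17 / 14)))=-104 / 6615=-0.02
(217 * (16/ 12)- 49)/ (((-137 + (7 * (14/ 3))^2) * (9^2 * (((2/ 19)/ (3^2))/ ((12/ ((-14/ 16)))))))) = -31312/ 8371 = -3.74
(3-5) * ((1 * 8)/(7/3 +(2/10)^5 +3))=-150000/50003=-3.00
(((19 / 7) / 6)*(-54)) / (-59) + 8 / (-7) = -43 / 59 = -0.73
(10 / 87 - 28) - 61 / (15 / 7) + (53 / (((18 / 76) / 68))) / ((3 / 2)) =39495463 / 3915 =10088.24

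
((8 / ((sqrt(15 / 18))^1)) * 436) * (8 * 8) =223232 * sqrt(30) / 5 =244538.40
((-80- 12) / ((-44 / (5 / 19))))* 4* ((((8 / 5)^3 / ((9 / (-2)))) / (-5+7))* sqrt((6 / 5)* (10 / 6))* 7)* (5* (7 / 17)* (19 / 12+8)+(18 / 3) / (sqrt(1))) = -432685568* sqrt(2) / 2398275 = -255.15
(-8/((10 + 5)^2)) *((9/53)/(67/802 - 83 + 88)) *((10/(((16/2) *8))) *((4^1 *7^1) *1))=-5614/1080405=-0.01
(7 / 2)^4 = 2401 / 16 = 150.06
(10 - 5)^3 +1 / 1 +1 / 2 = 253 / 2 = 126.50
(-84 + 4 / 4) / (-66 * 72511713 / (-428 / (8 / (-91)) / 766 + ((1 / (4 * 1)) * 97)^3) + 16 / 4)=29025892733 / 117307470359492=0.00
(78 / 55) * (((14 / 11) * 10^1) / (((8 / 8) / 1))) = 2184 / 121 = 18.05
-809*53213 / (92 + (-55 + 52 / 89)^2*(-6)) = 340993639957 / 139999162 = 2435.68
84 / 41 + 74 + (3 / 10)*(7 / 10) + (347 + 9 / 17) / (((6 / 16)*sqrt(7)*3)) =312661 / 4100 + 6752*sqrt(7) / 153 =193.02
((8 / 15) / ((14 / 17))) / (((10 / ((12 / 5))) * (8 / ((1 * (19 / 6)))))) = 323 / 5250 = 0.06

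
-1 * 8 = -8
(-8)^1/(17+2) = -0.42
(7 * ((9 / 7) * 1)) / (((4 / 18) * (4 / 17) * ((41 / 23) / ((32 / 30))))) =21114 / 205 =103.00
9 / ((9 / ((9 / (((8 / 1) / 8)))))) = 9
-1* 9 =-9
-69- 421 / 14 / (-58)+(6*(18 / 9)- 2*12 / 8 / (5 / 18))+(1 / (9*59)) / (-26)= -1885646219 / 28026180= -67.28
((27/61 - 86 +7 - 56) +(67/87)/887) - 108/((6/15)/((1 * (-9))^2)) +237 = -102466614662/4707309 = -21767.56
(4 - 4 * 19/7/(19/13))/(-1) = 24/7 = 3.43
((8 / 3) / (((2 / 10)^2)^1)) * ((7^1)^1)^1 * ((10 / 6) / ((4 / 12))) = 7000 / 3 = 2333.33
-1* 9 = -9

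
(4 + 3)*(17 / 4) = 119 / 4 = 29.75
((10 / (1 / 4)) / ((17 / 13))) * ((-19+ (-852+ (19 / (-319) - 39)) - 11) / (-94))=76392680 / 254881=299.72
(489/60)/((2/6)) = 489/20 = 24.45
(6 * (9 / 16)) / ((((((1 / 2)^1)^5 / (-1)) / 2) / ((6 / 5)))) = -1296 / 5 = -259.20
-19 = -19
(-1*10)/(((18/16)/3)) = -80/3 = -26.67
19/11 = 1.73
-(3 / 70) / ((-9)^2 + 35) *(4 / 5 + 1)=-27 / 40600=-0.00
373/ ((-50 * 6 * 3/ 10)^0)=373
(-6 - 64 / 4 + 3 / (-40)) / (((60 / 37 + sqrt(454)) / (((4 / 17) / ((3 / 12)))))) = 392052 / 5252371 - 1208827 * sqrt(454) / 26261855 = -0.91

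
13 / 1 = 13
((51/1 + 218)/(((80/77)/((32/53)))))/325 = 0.48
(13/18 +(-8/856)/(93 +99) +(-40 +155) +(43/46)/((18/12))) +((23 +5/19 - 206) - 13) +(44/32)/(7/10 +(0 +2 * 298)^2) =-7595475218317001/95671167409728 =-79.39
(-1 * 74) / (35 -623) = 0.13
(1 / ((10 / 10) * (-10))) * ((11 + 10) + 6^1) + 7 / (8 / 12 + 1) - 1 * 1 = 1 / 2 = 0.50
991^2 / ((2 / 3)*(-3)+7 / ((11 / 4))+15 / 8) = 86423128 / 213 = 405742.38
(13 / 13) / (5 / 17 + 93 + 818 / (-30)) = 0.02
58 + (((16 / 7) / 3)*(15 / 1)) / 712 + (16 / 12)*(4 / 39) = 4238816 / 72891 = 58.15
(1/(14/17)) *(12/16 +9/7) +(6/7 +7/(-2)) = -67/392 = -0.17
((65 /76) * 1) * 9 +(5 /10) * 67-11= 2295 /76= 30.20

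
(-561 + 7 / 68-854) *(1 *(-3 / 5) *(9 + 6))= 865917 / 68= 12734.07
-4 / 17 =-0.24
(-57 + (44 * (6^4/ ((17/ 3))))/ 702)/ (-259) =1347/ 8177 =0.16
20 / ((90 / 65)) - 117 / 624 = 2053 / 144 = 14.26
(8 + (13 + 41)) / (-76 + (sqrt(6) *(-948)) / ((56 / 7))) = 9424 / 156955 - 14694 *sqrt(6) / 156955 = -0.17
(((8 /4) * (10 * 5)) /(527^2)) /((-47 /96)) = -9600 /13053263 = -0.00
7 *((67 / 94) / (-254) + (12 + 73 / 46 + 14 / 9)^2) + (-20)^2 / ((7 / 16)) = 9021034822987 / 3580719534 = 2519.34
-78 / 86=-39 / 43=-0.91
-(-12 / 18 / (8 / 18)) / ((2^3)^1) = 3 / 16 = 0.19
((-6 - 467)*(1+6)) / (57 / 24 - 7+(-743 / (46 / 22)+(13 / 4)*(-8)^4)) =-609224 / 2383173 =-0.26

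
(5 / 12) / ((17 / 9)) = 15 / 68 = 0.22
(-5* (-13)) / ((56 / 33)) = 2145 / 56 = 38.30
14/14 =1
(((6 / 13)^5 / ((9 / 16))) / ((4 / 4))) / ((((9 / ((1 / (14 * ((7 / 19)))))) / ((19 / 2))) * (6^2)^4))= 0.00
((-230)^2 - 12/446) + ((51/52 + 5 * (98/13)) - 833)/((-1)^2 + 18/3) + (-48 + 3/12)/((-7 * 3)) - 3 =3213544991/60879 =52785.77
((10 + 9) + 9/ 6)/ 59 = 0.35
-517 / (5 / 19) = -9823 / 5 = -1964.60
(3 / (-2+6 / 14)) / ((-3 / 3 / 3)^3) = 567 / 11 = 51.55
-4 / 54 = -2 / 27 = -0.07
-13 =-13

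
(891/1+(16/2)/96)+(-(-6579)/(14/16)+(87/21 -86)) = 99937/12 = 8328.08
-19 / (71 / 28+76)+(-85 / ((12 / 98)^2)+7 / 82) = -6133535891 / 1081908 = -5669.18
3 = 3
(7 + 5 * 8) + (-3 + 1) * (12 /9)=133 /3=44.33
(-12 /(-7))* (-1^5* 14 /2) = -12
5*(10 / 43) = 50 / 43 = 1.16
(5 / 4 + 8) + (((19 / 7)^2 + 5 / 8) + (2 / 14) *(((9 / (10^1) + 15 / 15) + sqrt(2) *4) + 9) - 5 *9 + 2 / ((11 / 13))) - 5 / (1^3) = -621723 / 21560 + 4 *sqrt(2) / 7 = -28.03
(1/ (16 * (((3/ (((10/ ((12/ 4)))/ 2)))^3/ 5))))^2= 390625/ 136048896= 0.00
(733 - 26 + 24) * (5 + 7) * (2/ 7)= 17544/ 7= 2506.29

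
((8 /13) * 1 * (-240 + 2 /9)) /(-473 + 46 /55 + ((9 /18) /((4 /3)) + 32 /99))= 0.31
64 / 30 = 32 / 15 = 2.13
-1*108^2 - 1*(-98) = -11566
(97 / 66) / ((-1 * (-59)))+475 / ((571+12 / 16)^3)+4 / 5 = 192119927424083 / 232897295491410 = 0.82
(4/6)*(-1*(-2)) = 4/3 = 1.33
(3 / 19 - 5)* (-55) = 5060 / 19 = 266.32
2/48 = 1/24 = 0.04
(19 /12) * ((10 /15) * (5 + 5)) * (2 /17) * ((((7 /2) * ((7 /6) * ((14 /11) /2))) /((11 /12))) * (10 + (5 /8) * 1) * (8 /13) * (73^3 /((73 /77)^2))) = 9962097.86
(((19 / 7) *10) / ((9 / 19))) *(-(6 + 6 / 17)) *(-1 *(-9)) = -389880 / 119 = -3276.30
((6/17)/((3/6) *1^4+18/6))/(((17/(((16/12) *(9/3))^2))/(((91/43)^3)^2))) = 15575842341696/1826873921161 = 8.53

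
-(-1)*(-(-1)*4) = 4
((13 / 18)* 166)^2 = 1164241 / 81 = 14373.35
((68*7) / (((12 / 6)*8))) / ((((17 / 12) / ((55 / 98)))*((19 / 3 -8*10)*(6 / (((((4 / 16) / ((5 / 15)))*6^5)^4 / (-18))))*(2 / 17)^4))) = 814044770135609760 / 91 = 8945546924567140.22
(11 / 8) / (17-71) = -11 / 432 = -0.03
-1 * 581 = -581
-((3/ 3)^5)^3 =-1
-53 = -53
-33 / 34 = -0.97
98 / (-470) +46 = 10761 / 235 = 45.79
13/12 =1.08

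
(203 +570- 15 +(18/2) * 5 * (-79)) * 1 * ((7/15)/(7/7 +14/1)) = -19579/225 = -87.02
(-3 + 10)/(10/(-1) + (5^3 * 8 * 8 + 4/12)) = 21/23971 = 0.00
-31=-31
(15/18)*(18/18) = 5/6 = 0.83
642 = 642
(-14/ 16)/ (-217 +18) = 7/ 1592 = 0.00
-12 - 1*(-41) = 29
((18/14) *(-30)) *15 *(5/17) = -20250/119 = -170.17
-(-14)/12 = 7/6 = 1.17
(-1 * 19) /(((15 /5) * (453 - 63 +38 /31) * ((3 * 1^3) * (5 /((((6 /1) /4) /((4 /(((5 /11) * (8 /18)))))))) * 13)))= -589 /93652416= -0.00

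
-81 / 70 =-1.16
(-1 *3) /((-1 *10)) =3 /10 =0.30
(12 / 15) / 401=4 / 2005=0.00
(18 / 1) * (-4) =-72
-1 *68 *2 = -136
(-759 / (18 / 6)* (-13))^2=10817521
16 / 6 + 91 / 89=985 / 267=3.69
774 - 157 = 617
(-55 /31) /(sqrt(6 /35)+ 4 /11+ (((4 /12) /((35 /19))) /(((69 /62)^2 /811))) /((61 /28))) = -24201776720827871550 /746816685082137552191+ 25259026384748475 *sqrt(210) /1493633370164275104382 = -0.03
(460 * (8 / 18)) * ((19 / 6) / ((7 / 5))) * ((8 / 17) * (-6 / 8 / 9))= -174800 / 9639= -18.13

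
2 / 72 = 1 / 36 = 0.03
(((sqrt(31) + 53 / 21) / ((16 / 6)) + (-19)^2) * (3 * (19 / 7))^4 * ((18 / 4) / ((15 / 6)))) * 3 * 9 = 7695324729 * sqrt(31) / 96040 + 51992178977367 / 672280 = 77783214.23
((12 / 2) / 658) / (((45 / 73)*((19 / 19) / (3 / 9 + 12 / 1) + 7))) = 0.00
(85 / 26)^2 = 7225 / 676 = 10.69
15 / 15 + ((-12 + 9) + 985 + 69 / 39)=12802 / 13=984.77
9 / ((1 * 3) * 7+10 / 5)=9 / 23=0.39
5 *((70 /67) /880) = 35 /5896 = 0.01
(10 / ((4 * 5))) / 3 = 1 / 6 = 0.17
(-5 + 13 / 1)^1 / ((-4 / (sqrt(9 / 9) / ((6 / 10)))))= -10 / 3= -3.33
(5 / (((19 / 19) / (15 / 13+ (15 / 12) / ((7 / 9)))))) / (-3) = -1675 / 364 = -4.60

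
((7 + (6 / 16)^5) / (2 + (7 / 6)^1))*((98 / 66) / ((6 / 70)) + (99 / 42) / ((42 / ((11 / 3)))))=78100999327 / 2013462528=38.79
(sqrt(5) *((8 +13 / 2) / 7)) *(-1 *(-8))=116 *sqrt(5) / 7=37.05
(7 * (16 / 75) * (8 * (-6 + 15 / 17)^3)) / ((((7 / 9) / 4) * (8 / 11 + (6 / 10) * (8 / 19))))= -412881381 / 49130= -8403.85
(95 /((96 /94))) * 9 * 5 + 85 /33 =2211535 /528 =4188.51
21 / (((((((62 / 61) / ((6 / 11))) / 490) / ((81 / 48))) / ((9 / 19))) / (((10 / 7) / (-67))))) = -163423575 / 1736372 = -94.12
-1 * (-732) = 732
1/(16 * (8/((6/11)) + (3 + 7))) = 3/1184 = 0.00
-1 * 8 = -8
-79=-79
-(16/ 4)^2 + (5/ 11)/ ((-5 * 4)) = -705/ 44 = -16.02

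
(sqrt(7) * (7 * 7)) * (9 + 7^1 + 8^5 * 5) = 8028944 * sqrt(7) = 21242589.11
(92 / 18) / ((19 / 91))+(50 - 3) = 12223 / 171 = 71.48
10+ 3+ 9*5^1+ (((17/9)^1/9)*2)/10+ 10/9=23957/405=59.15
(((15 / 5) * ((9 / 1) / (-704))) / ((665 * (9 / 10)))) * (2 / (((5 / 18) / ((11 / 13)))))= -27 / 69160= -0.00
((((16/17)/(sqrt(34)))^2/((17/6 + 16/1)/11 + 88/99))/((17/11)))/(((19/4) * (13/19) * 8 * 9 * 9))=15488/5032557855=0.00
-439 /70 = -6.27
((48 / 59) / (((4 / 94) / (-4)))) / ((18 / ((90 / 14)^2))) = -507600 / 2891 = -175.58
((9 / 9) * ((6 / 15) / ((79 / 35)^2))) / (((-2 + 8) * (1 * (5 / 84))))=1372 / 6241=0.22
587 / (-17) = -587 / 17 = -34.53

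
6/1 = 6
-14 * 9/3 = -42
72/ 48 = 3/ 2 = 1.50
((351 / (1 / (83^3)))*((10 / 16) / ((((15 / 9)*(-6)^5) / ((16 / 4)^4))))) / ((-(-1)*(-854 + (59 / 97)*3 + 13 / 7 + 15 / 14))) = 10094327698 / 3459831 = 2917.58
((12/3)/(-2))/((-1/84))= 168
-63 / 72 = -7 / 8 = -0.88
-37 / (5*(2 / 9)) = -333 / 10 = -33.30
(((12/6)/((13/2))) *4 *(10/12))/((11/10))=400/429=0.93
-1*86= -86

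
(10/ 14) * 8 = 40/ 7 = 5.71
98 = 98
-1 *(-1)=1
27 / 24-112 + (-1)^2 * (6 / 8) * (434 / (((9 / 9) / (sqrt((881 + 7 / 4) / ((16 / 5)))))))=-887 / 8 + 651 * sqrt(17655) / 16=5295.36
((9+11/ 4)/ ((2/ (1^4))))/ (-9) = -47/ 72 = -0.65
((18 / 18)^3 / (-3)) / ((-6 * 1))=1 / 18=0.06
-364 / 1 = -364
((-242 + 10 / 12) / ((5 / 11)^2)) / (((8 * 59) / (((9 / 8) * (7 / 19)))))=-3676827 / 3587200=-1.02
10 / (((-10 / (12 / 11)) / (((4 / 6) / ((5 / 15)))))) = -24 / 11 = -2.18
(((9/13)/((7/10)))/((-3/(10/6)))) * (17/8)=-425/364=-1.17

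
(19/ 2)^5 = 2476099/ 32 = 77378.09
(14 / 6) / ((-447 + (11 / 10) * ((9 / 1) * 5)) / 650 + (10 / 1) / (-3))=-0.59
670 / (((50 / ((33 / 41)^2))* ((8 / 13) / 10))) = 141.06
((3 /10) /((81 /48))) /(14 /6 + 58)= 8 /2715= 0.00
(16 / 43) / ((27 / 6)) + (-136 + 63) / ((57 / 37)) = -347821 / 7353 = -47.30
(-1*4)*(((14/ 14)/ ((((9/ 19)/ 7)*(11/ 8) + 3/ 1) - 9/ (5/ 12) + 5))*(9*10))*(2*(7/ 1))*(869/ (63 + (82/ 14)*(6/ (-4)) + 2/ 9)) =154517932800/ 25940377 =5956.66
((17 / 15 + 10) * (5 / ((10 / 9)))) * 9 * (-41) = -184869 / 10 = -18486.90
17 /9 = 1.89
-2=-2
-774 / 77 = -10.05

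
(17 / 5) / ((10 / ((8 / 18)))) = 34 / 225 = 0.15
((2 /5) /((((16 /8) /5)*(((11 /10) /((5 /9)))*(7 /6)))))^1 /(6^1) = 50 /693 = 0.07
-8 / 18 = -4 / 9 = -0.44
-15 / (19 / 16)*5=-63.16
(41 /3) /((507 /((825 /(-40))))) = -2255 /4056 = -0.56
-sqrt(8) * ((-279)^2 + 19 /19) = -155684 * sqrt(2) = -220170.42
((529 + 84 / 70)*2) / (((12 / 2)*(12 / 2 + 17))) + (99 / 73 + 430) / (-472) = 80479151 / 11887320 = 6.77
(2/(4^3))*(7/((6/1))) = 7/192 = 0.04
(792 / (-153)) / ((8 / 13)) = -143 / 17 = -8.41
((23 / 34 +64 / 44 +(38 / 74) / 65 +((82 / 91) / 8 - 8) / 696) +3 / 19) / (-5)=-0.46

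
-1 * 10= -10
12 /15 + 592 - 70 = 2614 /5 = 522.80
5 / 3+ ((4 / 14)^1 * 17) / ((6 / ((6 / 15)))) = 209 / 105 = 1.99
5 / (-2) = -2.50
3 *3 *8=72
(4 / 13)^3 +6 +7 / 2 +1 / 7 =9.67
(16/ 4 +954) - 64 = 894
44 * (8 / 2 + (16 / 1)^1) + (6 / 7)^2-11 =42617 / 49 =869.73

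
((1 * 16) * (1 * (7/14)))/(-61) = -8/61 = -0.13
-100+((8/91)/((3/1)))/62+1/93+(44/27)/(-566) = -2155346197/21555261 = -99.99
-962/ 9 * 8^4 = -3940352/ 9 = -437816.89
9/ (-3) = -3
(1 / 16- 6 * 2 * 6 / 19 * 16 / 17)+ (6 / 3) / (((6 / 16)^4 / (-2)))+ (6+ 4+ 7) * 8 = -29208653 / 418608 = -69.78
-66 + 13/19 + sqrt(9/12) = -1241/19 + sqrt(3)/2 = -64.45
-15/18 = -5/6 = -0.83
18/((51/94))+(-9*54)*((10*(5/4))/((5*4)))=-18399/68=-270.57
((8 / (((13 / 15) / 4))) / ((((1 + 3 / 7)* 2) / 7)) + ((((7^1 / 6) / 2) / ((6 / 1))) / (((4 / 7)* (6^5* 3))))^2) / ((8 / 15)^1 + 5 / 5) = 265410020093616545 / 4498729932423168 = 59.00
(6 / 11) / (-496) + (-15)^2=613797 / 2728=225.00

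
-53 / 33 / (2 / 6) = -53 / 11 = -4.82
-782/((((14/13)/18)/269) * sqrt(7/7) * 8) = -439497.96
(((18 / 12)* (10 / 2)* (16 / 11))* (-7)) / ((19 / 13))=-10920 / 209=-52.25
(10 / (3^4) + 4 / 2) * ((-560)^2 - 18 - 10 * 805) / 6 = 324392 / 3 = 108130.67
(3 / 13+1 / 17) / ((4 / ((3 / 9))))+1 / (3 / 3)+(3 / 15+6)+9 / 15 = 25937 / 3315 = 7.82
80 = 80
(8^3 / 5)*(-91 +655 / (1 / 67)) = 22422528 / 5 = 4484505.60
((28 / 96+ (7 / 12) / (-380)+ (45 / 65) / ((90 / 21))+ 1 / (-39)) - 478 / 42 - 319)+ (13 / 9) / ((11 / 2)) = -902940163 / 2738736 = -329.69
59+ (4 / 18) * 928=2387 / 9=265.22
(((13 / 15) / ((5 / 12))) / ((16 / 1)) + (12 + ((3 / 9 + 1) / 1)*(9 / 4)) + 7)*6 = 6639 / 50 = 132.78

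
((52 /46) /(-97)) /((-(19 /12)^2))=3744 /805391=0.00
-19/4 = -4.75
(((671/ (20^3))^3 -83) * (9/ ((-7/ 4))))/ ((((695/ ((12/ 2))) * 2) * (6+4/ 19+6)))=0.15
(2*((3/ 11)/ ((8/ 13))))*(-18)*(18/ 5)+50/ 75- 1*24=-13327/ 165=-80.77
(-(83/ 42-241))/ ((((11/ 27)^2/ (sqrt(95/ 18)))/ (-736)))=-149621256 * sqrt(190)/ 847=-2434931.15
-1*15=-15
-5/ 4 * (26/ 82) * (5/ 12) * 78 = -4225/ 328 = -12.88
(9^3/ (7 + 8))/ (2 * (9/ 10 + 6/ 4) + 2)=243/ 34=7.15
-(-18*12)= 216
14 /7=2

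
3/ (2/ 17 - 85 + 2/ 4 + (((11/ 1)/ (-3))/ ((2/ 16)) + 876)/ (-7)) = -2142/ 146609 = -0.01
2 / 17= 0.12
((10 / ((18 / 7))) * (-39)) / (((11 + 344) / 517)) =-47047 / 213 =-220.88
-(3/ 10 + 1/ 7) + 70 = 4869/ 70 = 69.56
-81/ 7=-11.57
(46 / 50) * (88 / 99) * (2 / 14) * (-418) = -76912 / 1575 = -48.83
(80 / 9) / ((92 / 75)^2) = 3125 / 529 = 5.91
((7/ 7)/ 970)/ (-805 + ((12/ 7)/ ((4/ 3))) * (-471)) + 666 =6378801473/ 9577780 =666.00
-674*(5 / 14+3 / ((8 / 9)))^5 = -134388260156513 / 275365888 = -488035.25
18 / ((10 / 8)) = 72 / 5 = 14.40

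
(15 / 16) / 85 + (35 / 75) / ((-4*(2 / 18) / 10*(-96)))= 131 / 1088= 0.12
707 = 707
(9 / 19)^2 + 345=124626 / 361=345.22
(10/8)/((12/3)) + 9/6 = 1.81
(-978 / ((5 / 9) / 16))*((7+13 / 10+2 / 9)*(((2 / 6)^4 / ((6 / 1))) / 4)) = -250042 / 2025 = -123.48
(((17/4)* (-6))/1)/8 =-51/16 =-3.19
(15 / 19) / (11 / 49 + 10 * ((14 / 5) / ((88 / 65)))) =16170 / 428203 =0.04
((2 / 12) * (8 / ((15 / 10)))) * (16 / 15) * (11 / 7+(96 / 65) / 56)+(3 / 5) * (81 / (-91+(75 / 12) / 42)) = 918790888 / 937529775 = 0.98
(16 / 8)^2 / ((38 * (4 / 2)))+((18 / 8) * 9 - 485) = -35317 / 76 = -464.70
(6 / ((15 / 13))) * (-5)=-26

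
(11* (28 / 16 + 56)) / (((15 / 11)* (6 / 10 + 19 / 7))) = 65219 / 464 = 140.56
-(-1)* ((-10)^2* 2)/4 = 50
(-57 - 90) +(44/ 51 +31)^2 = 2258278/ 2601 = 868.23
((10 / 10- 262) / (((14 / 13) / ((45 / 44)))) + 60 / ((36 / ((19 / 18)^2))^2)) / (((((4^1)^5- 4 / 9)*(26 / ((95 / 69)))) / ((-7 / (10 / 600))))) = 102757388388125 / 19083545889408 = 5.38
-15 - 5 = -20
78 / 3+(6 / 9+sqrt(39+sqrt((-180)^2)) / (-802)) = 26.65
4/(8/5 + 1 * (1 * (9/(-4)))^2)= 320/533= 0.60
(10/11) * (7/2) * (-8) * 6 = -1680/11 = -152.73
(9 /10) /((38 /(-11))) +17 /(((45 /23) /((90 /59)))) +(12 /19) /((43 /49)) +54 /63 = 98328259 /6748420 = 14.57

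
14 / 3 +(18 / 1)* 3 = 176 / 3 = 58.67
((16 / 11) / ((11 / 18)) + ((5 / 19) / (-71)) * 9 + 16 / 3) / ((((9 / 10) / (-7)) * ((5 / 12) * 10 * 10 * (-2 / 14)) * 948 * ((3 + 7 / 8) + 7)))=5083652 / 5222511855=0.00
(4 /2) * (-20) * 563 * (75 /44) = -422250 /11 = -38386.36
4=4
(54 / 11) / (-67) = -54 / 737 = -0.07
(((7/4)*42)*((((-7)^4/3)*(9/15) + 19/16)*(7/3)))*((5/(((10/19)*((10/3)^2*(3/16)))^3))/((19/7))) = 901255487517/7812500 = 115360.70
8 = 8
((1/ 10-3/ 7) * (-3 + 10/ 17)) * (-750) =-70725/ 119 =-594.33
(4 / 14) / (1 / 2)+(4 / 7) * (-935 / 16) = -919 / 28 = -32.82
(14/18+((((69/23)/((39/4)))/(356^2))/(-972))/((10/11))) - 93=-369219988811/4003590240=-92.22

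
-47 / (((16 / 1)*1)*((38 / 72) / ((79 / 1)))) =-33417 / 76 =-439.70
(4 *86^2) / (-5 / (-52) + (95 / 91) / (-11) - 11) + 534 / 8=-462058931 / 176156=-2623.01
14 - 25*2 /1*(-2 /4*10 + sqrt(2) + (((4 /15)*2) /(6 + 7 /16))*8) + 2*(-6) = 67628 /309 - 50*sqrt(2) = 148.15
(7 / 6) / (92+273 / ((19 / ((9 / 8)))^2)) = 80864 / 6443043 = 0.01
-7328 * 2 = -14656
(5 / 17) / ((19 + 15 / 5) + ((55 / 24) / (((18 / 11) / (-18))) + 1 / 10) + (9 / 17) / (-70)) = -840 / 8899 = -0.09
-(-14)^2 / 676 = -49 / 169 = -0.29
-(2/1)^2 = -4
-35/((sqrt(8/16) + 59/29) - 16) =29435 * sqrt(2)/327209 + 822150/327209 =2.64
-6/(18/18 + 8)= -2/3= -0.67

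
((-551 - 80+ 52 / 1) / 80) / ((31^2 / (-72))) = 5211 / 9610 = 0.54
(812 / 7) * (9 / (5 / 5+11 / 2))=2088 / 13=160.62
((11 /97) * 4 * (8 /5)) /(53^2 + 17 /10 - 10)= 704 /2716679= 0.00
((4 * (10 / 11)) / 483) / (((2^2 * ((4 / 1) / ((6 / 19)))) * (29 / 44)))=20 / 88711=0.00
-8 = -8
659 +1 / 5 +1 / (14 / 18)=23117 / 35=660.49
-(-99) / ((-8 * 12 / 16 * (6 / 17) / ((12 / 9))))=-187 / 3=-62.33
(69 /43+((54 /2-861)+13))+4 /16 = -140893 /172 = -819.15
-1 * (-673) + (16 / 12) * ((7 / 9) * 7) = 18367 / 27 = 680.26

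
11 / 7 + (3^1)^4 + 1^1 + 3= 606 / 7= 86.57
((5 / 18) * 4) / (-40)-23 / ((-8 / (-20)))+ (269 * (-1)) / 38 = -44191 / 684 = -64.61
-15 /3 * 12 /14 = -30 /7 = -4.29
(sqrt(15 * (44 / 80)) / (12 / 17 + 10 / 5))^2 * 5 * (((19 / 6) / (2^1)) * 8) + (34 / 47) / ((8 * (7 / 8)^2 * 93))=64684279999 / 906405528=71.36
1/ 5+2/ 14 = 12/ 35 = 0.34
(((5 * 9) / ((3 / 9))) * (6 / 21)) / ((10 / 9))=243 / 7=34.71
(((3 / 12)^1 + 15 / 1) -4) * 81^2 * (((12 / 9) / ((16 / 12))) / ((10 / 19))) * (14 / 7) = 1121931 / 4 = 280482.75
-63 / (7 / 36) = -324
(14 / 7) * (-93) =-186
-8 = -8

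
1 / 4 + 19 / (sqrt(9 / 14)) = 1 / 4 + 19*sqrt(14) / 3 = 23.95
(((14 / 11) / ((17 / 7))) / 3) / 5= 98 / 2805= 0.03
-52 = -52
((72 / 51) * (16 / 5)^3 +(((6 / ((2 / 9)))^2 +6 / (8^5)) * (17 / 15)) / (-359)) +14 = 724430201799 / 12498944000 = 57.96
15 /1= 15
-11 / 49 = -0.22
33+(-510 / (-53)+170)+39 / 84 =316221 / 1484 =213.09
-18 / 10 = -9 / 5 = -1.80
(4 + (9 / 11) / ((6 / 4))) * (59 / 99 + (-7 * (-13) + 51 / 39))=5978350 / 14157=422.29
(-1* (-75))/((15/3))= 15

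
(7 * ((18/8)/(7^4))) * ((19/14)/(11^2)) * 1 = 171/2324168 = 0.00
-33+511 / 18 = -83 / 18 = -4.61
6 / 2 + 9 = 12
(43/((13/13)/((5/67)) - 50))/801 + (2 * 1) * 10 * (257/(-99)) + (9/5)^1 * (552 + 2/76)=288505953959/306358470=941.73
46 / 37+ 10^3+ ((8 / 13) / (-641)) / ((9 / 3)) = 1001.24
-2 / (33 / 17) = -34 / 33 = -1.03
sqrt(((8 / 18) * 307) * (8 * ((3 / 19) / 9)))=4 * sqrt(34998) / 171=4.38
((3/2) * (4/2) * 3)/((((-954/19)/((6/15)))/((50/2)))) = -95/53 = -1.79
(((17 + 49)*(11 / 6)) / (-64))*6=-363 / 32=-11.34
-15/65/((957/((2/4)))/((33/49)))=-3/36946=-0.00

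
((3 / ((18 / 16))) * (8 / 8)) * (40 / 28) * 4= 320 / 21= 15.24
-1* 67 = -67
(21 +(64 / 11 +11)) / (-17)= -416 / 187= -2.22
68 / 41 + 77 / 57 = 7033 / 2337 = 3.01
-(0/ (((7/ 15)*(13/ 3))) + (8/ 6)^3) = -64/ 27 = -2.37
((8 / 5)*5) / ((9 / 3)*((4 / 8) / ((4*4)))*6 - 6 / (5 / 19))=-640 / 1779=-0.36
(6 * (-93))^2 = 311364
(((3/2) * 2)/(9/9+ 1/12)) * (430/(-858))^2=184900/265837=0.70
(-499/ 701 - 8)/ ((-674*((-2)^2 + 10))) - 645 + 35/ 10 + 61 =-3839790091/ 6614636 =-580.50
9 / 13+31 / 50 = 853 / 650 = 1.31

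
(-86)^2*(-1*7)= -51772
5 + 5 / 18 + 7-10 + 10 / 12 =28 / 9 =3.11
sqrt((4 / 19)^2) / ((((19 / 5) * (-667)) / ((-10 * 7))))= 1400 / 240787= 0.01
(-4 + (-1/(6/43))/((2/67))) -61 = -3661/12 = -305.08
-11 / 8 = -1.38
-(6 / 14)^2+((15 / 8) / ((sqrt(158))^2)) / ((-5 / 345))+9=495333 / 61936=8.00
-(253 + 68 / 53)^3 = -2447821162333 / 148877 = -16441902.79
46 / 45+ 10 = 496 / 45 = 11.02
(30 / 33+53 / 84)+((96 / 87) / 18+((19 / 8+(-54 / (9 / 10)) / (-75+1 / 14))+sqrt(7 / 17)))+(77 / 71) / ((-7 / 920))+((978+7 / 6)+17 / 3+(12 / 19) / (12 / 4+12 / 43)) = sqrt(119) / 17+9059979965223923 / 10693171083672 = 847.91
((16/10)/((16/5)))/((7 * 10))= 1/140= 0.01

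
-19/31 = -0.61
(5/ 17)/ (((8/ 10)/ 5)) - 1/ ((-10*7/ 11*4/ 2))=2281/ 1190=1.92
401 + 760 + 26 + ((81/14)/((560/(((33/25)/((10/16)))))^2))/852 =361337637529403/304412500000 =1187.00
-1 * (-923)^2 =-851929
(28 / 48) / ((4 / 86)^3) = 556549 / 96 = 5797.39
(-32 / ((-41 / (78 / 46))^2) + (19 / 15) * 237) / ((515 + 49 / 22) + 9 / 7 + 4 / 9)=1849643873154 / 3198072872375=0.58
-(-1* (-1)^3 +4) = -5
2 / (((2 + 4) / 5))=5 / 3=1.67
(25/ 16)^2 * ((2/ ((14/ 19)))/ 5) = 2375/ 1792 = 1.33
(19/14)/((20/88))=209/35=5.97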